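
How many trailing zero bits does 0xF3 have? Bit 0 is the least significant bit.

0xF3 = 11110011
Trailing zeros: 0, so the lowest set bit is bit 0 (value 1).

0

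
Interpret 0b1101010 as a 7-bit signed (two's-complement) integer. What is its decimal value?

pattern = 1101010 (MSB is 1 ⇒ negative)
Invert: 0010101, add 1 → 0010110 = 22, so the value is -22.
(Equivalently: 106 - 2^7 = 106 - 128 = -22.)

-22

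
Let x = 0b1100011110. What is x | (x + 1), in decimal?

799

x = 1100011110 = 798
x + 1 = 1100011111
OR    = 1100011111 = 799
(x | (x + 1) sets the lowest cleared bit.)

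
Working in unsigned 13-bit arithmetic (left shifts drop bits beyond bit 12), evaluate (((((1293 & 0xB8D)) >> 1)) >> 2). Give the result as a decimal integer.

33

1293 = 0010100001101
0xB8D = 0101110001101
→ & → 0000100001101 = 269
→ >> 1 → 0000010000110 = 134
→ >> 2 → 0000000100001 = 33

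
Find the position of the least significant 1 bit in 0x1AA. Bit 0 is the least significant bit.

1

0x1AA = 110101010
Trailing zeros: 1, so the lowest set bit is bit 1 (value 2).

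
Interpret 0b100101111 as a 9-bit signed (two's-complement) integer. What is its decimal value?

-209

pattern = 100101111 (MSB is 1 ⇒ negative)
Invert: 011010000, add 1 → 011010001 = 209, so the value is -209.
(Equivalently: 303 - 2^9 = 303 - 512 = -209.)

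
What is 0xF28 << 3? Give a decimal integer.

0xF28 = 000111100101000
shift left by 3 → 111100101000000 = 31040
(equivalently, 3880 × 2^3 = 3880 × 8)

31040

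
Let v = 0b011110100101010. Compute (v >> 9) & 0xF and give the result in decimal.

14

v = 011110100101010
Shift right by 9: 011110
Mask low 4 bits: 1110 = 14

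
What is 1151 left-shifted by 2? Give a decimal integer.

1151 = 0010001111111
shift left by 2 → 1000111111100 = 4604
(equivalently, 1151 × 2^2 = 1151 × 4)

4604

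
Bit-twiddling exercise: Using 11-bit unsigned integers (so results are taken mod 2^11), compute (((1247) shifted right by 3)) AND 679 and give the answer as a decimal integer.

1247 = 10011011111
→ shifted right by 3 → 00010011011 = 155
679 = 01010100111
→ AND → 00010000011 = 131

131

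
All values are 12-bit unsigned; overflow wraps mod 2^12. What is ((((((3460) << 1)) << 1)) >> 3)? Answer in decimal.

194

3460 = 110110000100
→ << 1 (mod 2^12) → 101100001000 = 2824
→ << 1 (mod 2^12) → 011000010000 = 1552
→ >> 3 → 000011000010 = 194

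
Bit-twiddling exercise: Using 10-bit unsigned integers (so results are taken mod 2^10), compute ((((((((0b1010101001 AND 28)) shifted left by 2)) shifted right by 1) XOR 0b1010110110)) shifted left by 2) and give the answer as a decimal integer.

0b1010101001 = 1010101001
28 = 0000011100
→ AND → 0000001000 = 8
→ shifted left by 2 (mod 2^10) → 0000100000 = 32
→ shifted right by 1 → 0000010000 = 16
0b1010110110 = 1010110110
→ XOR → 1010100110 = 678
→ shifted left by 2 (mod 2^10) → 1010011000 = 664

664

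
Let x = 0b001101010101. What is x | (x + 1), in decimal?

x = 1101010101 = 853
x + 1 = 1101010110
OR    = 1101010111 = 855
(x | (x + 1) sets the lowest cleared bit.)

855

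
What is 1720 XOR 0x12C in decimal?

1940

1720 = 11010111000
0x12C = 00100101100
XOR → 11110010100 = 1940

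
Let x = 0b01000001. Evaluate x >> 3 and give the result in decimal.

8

x = 1000001
shift right by 3 → 0001000 = 8
(equivalently, floor(65 / 8))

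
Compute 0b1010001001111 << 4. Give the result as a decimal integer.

x = 00001010001001111
shift left by 4 → 10100010011110000 = 83184
(equivalently, 5199 × 2^4 = 5199 × 16)

83184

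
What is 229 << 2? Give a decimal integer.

916

229 = 0011100101
shift left by 2 → 1110010100 = 916
(equivalently, 229 × 2^2 = 229 × 4)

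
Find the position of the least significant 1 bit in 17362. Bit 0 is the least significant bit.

17362 = 100001111010010
Trailing zeros: 1, so the lowest set bit is bit 1 (value 2).

1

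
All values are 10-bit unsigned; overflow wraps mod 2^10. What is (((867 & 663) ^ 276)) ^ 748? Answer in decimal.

507

867 = 1101100011
663 = 1010010111
→ & → 1000000011 = 515
276 = 0100010100
→ ^ → 1100010111 = 791
748 = 1011101100
→ ^ → 0111111011 = 507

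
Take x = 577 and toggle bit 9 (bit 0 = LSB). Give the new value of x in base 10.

65

x = 001001000001
bit 9 is currently 1; toggle it via x ^ (1 << 9) = x ^ 512
→ 000001000001 = 65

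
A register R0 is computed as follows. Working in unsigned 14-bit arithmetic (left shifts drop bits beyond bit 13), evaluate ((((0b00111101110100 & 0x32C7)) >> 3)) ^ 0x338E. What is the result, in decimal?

0b00111101110100 = 00111101110100
0x32C7 = 11001011000111
→ & → 00001001000100 = 580
→ >> 3 → 00000001001000 = 72
0x338E = 11001110001110
→ ^ → 11001111000110 = 13254

13254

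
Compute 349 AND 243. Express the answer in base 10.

349 = 101011101
243 = 011110011
AND → 001010001 = 81

81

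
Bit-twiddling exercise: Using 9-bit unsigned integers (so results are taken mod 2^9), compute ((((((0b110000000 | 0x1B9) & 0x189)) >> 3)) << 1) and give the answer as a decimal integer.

0b110000000 = 110000000
0x1B9 = 110111001
→ | → 110111001 = 441
0x189 = 110001001
→ & → 110001001 = 393
→ >> 3 → 000110001 = 49
→ << 1 (mod 2^9) → 001100010 = 98

98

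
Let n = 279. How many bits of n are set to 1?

279 = 100010111
Count the 1s: 1 + 1 + 1 + 1 + 1 = 5

5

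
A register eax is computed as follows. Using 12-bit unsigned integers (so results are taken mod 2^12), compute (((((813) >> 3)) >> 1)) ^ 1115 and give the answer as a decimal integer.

1129

813 = 001100101101
→ >> 3 → 000001100101 = 101
→ >> 1 → 000000110010 = 50
1115 = 010001011011
→ ^ → 010001101001 = 1129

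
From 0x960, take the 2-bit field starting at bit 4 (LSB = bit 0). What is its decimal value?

2

v = 0100101100000
Shift right by 4: 010010110
Mask low 2 bits: 10 = 2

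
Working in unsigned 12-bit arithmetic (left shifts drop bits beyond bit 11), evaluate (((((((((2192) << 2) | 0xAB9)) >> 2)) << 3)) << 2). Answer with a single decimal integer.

2192 = 100010010000
→ << 2 (mod 2^12) → 001001000000 = 576
0xAB9 = 101010111001
→ | → 101011111001 = 2809
→ >> 2 → 001010111110 = 702
→ << 3 (mod 2^12) → 010111110000 = 1520
→ << 2 (mod 2^12) → 011111000000 = 1984

1984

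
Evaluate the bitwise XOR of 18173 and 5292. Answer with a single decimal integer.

18173 = 100011011111101
5292 = 001010010101100
XOR → 101001001010001 = 21073

21073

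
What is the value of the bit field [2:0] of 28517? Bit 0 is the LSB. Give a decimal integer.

v = 110111101100101
Shift right by 0: 110111101100101
Mask low 3 bits: 101 = 5

5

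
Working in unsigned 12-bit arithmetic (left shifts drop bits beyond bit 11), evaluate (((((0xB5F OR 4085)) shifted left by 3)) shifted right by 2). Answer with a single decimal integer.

0xB5F = 101101011111
4085 = 111111110101
→ OR → 111111111111 = 4095
→ shifted left by 3 (mod 2^12) → 111111111000 = 4088
→ shifted right by 2 → 001111111110 = 1022

1022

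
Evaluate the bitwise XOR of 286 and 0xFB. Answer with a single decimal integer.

286 = 100011110
0xFB = 011111011
XOR → 111100101 = 485

485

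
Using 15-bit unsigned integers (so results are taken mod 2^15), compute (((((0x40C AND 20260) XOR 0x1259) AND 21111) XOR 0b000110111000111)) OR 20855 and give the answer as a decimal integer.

24567

0x40C = 000010000001100
20260 = 100111100100100
→ AND → 000010000000100 = 1028
0x1259 = 001001001011001
→ XOR → 001011001011101 = 5725
21111 = 101001001110111
→ AND → 001001001010101 = 4693
0b000110111000111 = 000110111000111
→ XOR → 001111110010010 = 8082
20855 = 101000101110111
→ OR → 101111111110111 = 24567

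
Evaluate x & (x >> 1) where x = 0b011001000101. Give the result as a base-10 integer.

512

x = 11001000101 = 1605
x>>1 = 01100100010
AND  = 01000000000 = 512
(x & (x >> 1) has a 1 wherever x has two consecutive 1 bits.)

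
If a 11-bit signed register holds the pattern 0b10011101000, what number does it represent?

pattern = 10011101000 (MSB is 1 ⇒ negative)
Invert: 01100010111, add 1 → 01100011000 = 792, so the value is -792.
(Equivalently: 1256 - 2^11 = 1256 - 2048 = -792.)

-792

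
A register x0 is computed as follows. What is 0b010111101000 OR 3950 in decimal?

4078

a = 010111101000
3950 = 111101101110
 OR → 111111101110 = 4078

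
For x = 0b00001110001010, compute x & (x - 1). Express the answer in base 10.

904

x = 1110001010 = 906
x - 1 = 1110001001
AND   = 1110001000 = 904
(x & (x - 1) clears the lowest set bit of x.)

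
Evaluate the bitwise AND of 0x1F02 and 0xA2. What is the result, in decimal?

2

0x1F02 = 1111100000010
0xA2 = 0000010100010
AND → 0000000000010 = 2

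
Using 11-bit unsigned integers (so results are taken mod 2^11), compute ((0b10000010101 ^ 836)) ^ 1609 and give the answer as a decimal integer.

280

0b10000010101 = 10000010101
836 = 01101000100
→ ^ → 11101010001 = 1873
1609 = 11001001001
→ ^ → 00100011000 = 280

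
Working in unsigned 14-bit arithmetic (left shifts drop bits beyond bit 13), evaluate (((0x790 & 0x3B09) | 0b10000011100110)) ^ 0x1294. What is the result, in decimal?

0x790 = 00011110010000
0x3B09 = 11101100001001
→ & → 00001100000000 = 768
0b10000011100110 = 10000011100110
→ | → 10001111100110 = 9190
0x1294 = 01001010010100
→ ^ → 11000101110010 = 12658

12658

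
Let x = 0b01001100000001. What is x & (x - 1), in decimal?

x = 1001100000001 = 4865
x - 1 = 1001100000000
AND   = 1001100000000 = 4864
(x & (x - 1) clears the lowest set bit of x.)

4864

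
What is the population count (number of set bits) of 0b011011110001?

n = 11011110001
Count the 1s: 1 + 1 + 1 + 1 + 1 + 1 + 1 = 7

7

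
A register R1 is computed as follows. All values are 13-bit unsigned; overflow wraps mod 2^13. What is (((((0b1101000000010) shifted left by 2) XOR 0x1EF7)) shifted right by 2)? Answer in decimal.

1471

0b1101000000010 = 1101000000010
→ shifted left by 2 (mod 2^13) → 0100000001000 = 2056
0x1EF7 = 1111011110111
→ XOR → 1011011111111 = 5887
→ shifted right by 2 → 0010110111111 = 1471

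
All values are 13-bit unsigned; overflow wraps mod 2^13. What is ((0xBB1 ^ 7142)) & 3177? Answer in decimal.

65

0xBB1 = 0101110110001
7142 = 1101111100110
→ ^ → 1000001010111 = 4183
3177 = 0110001101001
→ & → 0000001000001 = 65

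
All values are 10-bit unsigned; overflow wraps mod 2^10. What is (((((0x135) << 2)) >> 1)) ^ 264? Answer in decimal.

354

0x135 = 0100110101
→ << 2 (mod 2^10) → 0011010100 = 212
→ >> 1 → 0001101010 = 106
264 = 0100001000
→ ^ → 0101100010 = 354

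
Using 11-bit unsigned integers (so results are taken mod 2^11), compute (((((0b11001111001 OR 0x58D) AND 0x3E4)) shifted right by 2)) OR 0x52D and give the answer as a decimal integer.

0b11001111001 = 11001111001
0x58D = 10110001101
→ OR → 11111111101 = 2045
0x3E4 = 01111100100
→ AND → 01111100100 = 996
→ shifted right by 2 → 00011111001 = 249
0x52D = 10100101101
→ OR → 10111111101 = 1533

1533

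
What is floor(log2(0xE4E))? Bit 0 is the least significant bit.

11

0xE4E = 111001001110
The topmost 1 is at position 11 (since 2^11 = 2048 ≤ 3662 < 4096).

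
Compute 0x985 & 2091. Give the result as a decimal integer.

0x985 = 100110000101
2091 = 100000101011
AND → 100000000001 = 2049

2049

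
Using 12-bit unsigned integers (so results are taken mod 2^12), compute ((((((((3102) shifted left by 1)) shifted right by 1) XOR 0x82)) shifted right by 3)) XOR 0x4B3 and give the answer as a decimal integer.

3102 = 110000011110
→ shifted left by 1 (mod 2^12) → 100000111100 = 2108
→ shifted right by 1 → 010000011110 = 1054
0x82 = 000010000010
→ XOR → 010010011100 = 1180
→ shifted right by 3 → 000010010011 = 147
0x4B3 = 010010110011
→ XOR → 010000100000 = 1056

1056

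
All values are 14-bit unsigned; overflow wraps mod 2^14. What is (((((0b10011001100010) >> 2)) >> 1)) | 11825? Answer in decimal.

12029

0b10011001100010 = 10011001100010
→ >> 2 → 00100110011000 = 2456
→ >> 1 → 00010011001100 = 1228
11825 = 10111000110001
→ | → 10111011111101 = 12029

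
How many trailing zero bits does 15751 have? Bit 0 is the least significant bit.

15751 = 11110110000111
Trailing zeros: 0, so the lowest set bit is bit 0 (value 1).

0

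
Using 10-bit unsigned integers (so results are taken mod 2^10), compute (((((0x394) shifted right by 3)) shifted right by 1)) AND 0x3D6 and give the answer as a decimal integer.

0x394 = 1110010100
→ shifted right by 3 → 0001110010 = 114
→ shifted right by 1 → 0000111001 = 57
0x3D6 = 1111010110
→ AND → 0000010000 = 16

16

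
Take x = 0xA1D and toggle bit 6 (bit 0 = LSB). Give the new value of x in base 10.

2653

x = 101000011101
bit 6 is currently 0; toggle it via x ^ (1 << 6) = x ^ 64
→ 101001011101 = 2653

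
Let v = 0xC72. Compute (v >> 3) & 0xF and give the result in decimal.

14

v = 0110001110010
Shift right by 3: 0110001110
Mask low 4 bits: 1110 = 14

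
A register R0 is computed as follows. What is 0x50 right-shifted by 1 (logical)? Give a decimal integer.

0x50 = 1010000
shift right by 1 → 0101000 = 40
(equivalently, floor(80 / 2))

40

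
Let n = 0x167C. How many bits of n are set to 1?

8

0x167C = 1011001111100
Count the 1s: 1 + 1 + 1 + 1 + 1 + 1 + 1 + 1 = 8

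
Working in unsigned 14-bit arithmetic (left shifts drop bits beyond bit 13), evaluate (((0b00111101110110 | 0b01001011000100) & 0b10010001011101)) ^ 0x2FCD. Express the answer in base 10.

11161

0b00111101110110 = 00111101110110
0b01001011000100 = 01001011000100
→ | → 01111111110110 = 8182
0b10010001011101 = 10010001011101
→ & → 00010001010100 = 1108
0x2FCD = 10111111001101
→ ^ → 10101110011001 = 11161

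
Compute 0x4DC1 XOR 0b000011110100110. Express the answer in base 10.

0x4DC1 = 100110111000001
b = 000011110100110
XOR → 100101001100111 = 19047

19047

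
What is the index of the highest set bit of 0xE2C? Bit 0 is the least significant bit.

0xE2C = 111000101100
The topmost 1 is at position 11 (since 2^11 = 2048 ≤ 3628 < 4096).

11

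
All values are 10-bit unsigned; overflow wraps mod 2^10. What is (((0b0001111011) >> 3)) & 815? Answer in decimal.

0b0001111011 = 0001111011
→ >> 3 → 0000001111 = 15
815 = 1100101111
→ & → 0000001111 = 15

15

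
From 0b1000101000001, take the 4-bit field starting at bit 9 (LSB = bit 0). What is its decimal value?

v = 1000101000001
Shift right by 9: 1000
Mask low 4 bits: 1000 = 8

8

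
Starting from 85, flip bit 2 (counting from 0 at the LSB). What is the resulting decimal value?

81

x = 001010101
bit 2 is currently 1; toggle it via x ^ (1 << 2) = x ^ 4
→ 001010001 = 81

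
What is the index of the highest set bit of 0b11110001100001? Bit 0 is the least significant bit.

0b11110001100001 = 11110001100001
The topmost 1 is at position 13 (since 2^13 = 8192 ≤ 15457 < 16384).

13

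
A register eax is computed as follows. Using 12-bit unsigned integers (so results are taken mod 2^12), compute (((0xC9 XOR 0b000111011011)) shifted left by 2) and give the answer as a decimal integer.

0xC9 = 000011001001
0b000111011011 = 000111011011
→ XOR → 000100010010 = 274
→ shifted left by 2 (mod 2^12) → 010001001000 = 1096

1096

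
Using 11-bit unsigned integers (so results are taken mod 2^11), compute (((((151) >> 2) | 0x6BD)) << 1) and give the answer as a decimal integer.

1402

151 = 00010010111
→ >> 2 → 00000100101 = 37
0x6BD = 11010111101
→ | → 11010111101 = 1725
→ << 1 (mod 2^11) → 10101111010 = 1402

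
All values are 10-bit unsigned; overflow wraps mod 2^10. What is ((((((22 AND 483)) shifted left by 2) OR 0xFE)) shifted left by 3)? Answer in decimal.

1008

22 = 0000010110
483 = 0111100011
→ AND → 0000000010 = 2
→ shifted left by 2 (mod 2^10) → 0000001000 = 8
0xFE = 0011111110
→ OR → 0011111110 = 254
→ shifted left by 3 (mod 2^10) → 1111110000 = 1008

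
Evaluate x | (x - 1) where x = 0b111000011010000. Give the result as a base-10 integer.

28895

x = 111000011010000 = 28880
x - 1 = 111000011001111
OR    = 111000011011111 = 28895
(x | (x - 1) sets all bits below the lowest set bit.)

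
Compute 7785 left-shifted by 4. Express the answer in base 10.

124560

7785 = 00001111001101001
shift left by 4 → 11110011010010000 = 124560
(equivalently, 7785 × 2^4 = 7785 × 16)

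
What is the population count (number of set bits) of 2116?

2116 = 100001000100
Count the 1s: 1 + 1 + 1 = 3

3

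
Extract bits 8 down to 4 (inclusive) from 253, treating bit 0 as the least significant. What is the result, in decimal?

15

v = 000011111101
Shift right by 4: 00001111
Mask low 5 bits: 01111 = 15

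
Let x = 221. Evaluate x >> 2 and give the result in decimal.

55

221 = 11011101
shift right by 2 → 00110111 = 55
(equivalently, floor(221 / 4))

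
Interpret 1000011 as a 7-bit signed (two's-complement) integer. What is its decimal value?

pattern = 1000011 (MSB is 1 ⇒ negative)
Invert: 0111100, add 1 → 0111101 = 61, so the value is -61.
(Equivalently: 67 - 2^7 = 67 - 128 = -61.)

-61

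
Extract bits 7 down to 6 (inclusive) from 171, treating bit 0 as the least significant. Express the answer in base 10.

2

v = 00010101011
Shift right by 6: 00010
Mask low 2 bits: 10 = 2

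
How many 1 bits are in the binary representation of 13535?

10

13535 = 11010011011111
Count the 1s: 1 + 1 + 1 + 1 + 1 + 1 + 1 + 1 + 1 + 1 = 10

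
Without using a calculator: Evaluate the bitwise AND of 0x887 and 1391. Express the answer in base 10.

7

0x887 = 100010000111
1391 = 010101101111
AND → 000000000111 = 7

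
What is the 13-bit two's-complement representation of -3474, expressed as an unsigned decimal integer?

4718

3474 in 13 bits: 0110110010010
Invert: 1001001101101
Add 1:  1001001101110 = 4718
(Check: 2^13 - 3474 = 8192 - 3474 = 4718.)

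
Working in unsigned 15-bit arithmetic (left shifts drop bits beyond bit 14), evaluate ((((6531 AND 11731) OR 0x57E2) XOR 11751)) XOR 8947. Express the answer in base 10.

6531 = 001100110000011
11731 = 010110111010011
→ AND → 000100110000011 = 2435
0x57E2 = 101011111100010
→ OR → 101111111100011 = 24547
11751 = 010110111100111
→ XOR → 111001000000100 = 29188
8947 = 010001011110011
→ XOR → 101000011110111 = 20727

20727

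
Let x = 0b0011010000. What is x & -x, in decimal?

x = 11010000 = 208
-x (two's complement) = …00110000
AND   = 00010000 = 16
(x & -x isolates the lowest set bit of x.)

16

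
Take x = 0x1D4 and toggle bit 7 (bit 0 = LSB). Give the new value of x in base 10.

340

x = 0111010100
bit 7 is currently 1; toggle it via x ^ (1 << 7) = x ^ 128
→ 0101010100 = 340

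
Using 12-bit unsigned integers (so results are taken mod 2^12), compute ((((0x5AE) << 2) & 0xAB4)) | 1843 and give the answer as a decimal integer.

1971

0x5AE = 010110101110
→ << 2 (mod 2^12) → 011010111000 = 1720
0xAB4 = 101010110100
→ & → 001010110000 = 688
1843 = 011100110011
→ | → 011110110011 = 1971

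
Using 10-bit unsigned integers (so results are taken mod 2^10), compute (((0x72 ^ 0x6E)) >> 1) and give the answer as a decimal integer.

0x72 = 0001110010
0x6E = 0001101110
→ ^ → 0000011100 = 28
→ >> 1 → 0000001110 = 14

14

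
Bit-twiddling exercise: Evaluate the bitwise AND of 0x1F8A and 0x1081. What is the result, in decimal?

4224

0x1F8A = 1111110001010
0x1081 = 1000010000001
AND → 1000010000000 = 4224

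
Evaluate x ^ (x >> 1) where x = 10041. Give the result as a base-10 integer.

x = 10011100111001 = 10041
x>>1 = 01001110011100
XOR  = 11010010100101 = 13477
(x ^ (x >> 1) gives the standard binary-reflected Gray code of x.)

13477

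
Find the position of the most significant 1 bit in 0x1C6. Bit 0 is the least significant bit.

0x1C6 = 111000110
The topmost 1 is at position 8 (since 2^8 = 256 ≤ 454 < 512).

8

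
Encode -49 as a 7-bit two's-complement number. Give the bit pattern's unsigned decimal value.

49 in 7 bits: 0110001
Invert: 1001110
Add 1:  1001111 = 79
(Check: 2^7 - 49 = 128 - 49 = 79.)

79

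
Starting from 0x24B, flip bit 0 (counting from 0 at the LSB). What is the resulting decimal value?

x = 01001001011
bit 0 is currently 1; toggle it via x ^ (1 << 0) = x ^ 1
→ 01001001010 = 586

586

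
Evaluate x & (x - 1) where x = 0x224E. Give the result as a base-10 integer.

x = 10001001001110 = 8782
x - 1 = 10001001001101
AND   = 10001001001100 = 8780
(x & (x - 1) clears the lowest set bit of x.)

8780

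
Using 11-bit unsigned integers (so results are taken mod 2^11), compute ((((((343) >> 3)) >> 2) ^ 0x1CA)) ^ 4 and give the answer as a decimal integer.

343 = 00101010111
→ >> 3 → 00000101010 = 42
→ >> 2 → 00000001010 = 10
0x1CA = 00111001010
→ ^ → 00111000000 = 448
4 = 00000000100
→ ^ → 00111000100 = 452

452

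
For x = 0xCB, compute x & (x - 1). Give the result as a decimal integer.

202

x = 11001011 = 203
x - 1 = 11001010
AND   = 11001010 = 202
(x & (x - 1) clears the lowest set bit of x.)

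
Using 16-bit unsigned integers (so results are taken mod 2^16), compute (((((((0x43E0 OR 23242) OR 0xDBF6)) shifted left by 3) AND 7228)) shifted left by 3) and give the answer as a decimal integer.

57728

0x43E0 = 0100001111100000
23242 = 0101101011001010
→ OR → 0101101111101010 = 23530
0xDBF6 = 1101101111110110
→ OR → 1101101111111110 = 56318
→ shifted left by 3 (mod 2^16) → 1101111111110000 = 57328
7228 = 0001110000111100
→ AND → 0001110000110000 = 7216
→ shifted left by 3 (mod 2^16) → 1110000110000000 = 57728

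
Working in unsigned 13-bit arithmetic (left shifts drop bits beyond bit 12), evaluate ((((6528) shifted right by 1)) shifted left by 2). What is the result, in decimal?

4864

6528 = 1100110000000
→ shifted right by 1 → 0110011000000 = 3264
→ shifted left by 2 (mod 2^13) → 1001100000000 = 4864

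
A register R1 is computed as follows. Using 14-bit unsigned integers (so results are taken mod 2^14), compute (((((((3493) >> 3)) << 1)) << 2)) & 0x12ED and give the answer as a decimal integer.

3493 = 00110110100101
→ >> 3 → 00000110110100 = 436
→ << 1 (mod 2^14) → 00001101101000 = 872
→ << 2 (mod 2^14) → 00110110100000 = 3488
0x12ED = 01001011101101
→ & → 00000010100000 = 160

160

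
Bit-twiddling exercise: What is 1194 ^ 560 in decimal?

1690

1194 = 10010101010
560 = 01000110000
XOR → 11010011010 = 1690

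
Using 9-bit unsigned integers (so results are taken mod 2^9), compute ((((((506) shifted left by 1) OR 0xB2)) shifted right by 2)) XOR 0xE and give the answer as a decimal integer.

506 = 111111010
→ shifted left by 1 (mod 2^9) → 111110100 = 500
0xB2 = 010110010
→ OR → 111110110 = 502
→ shifted right by 2 → 001111101 = 125
0xE = 000001110
→ XOR → 001110011 = 115

115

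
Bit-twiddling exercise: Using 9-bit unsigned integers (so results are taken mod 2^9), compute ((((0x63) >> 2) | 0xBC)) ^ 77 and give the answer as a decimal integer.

241

0x63 = 001100011
→ >> 2 → 000011000 = 24
0xBC = 010111100
→ | → 010111100 = 188
77 = 001001101
→ ^ → 011110001 = 241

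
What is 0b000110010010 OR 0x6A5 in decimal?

1975

a = 00110010010
0x6A5 = 11010100101
 OR → 11110110111 = 1975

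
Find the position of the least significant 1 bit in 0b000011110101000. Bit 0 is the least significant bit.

0b000011110101000 = 11110101000
Trailing zeros: 3, so the lowest set bit is bit 3 (value 8).

3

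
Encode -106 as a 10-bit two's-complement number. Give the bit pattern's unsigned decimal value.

918

106 in 10 bits: 0001101010
Invert: 1110010101
Add 1:  1110010110 = 918
(Check: 2^10 - 106 = 1024 - 106 = 918.)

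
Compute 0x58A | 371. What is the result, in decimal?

0x58A = 10110001010
371 = 00101110011
 OR → 10111111011 = 1531

1531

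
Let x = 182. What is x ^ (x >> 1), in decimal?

237

x = 10110110 = 182
x>>1 = 01011011
XOR  = 11101101 = 237
(x ^ (x >> 1) gives the standard binary-reflected Gray code of x.)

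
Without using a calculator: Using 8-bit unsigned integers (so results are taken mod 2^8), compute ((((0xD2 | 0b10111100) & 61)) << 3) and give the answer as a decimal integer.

0xD2 = 11010010
0b10111100 = 10111100
→ | → 11111110 = 254
61 = 00111101
→ & → 00111100 = 60
→ << 3 (mod 2^8) → 11100000 = 224

224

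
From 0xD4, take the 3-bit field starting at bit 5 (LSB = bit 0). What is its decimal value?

6

v = 0011010100
Shift right by 5: 00110
Mask low 3 bits: 110 = 6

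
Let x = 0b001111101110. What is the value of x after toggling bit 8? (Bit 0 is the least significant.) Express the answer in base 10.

x = 001111101110
bit 8 is currently 1; toggle it via x ^ (1 << 8) = x ^ 256
→ 001011101110 = 750

750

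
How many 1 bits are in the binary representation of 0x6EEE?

0x6EEE = 110111011101110
Count the 1s: 1 + 1 + 1 + 1 + 1 + 1 + 1 + 1 + 1 + 1 + 1 = 11

11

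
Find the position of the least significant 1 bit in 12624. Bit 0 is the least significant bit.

12624 = 11000101010000
Trailing zeros: 4, so the lowest set bit is bit 4 (value 16).

4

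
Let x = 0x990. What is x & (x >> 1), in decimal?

128

x = 100110010000 = 2448
x>>1 = 010011001000
AND  = 000010000000 = 128
(x & (x >> 1) has a 1 wherever x has two consecutive 1 bits.)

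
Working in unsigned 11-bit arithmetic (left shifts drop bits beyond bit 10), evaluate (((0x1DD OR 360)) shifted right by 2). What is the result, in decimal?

127

0x1DD = 00111011101
360 = 00101101000
→ OR → 00111111101 = 509
→ shifted right by 2 → 00001111111 = 127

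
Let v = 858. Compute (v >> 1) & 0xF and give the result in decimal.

v = 01101011010
Shift right by 1: 0110101101
Mask low 4 bits: 1101 = 13

13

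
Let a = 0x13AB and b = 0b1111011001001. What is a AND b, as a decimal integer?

4745

0x13AB = 1001110101011
b = 1111011001001
AND → 1001010001001 = 4745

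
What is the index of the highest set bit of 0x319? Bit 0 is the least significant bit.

0x319 = 1100011001
The topmost 1 is at position 9 (since 2^9 = 512 ≤ 793 < 1024).

9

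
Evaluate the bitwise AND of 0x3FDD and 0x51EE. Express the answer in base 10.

4556

0x3FDD = 011111111011101
0x51EE = 101000111101110
AND → 001000111001100 = 4556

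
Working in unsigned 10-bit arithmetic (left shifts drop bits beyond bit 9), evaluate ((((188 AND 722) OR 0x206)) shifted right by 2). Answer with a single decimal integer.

165

188 = 0010111100
722 = 1011010010
→ AND → 0010010000 = 144
0x206 = 1000000110
→ OR → 1010010110 = 662
→ shifted right by 2 → 0010100101 = 165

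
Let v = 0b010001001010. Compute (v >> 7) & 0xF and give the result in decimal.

v = 010001001010
Shift right by 7: 01000
Mask low 4 bits: 1000 = 8

8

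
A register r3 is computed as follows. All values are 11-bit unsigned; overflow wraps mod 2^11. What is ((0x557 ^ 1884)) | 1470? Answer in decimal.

0x557 = 10101010111
1884 = 11101011100
→ ^ → 01000001011 = 523
1470 = 10110111110
→ | → 11110111111 = 1983

1983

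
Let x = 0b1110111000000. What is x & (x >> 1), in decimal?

3264

x = 1110111000000 = 7616
x>>1 = 0111011100000
AND  = 0110011000000 = 3264
(x & (x >> 1) has a 1 wherever x has two consecutive 1 bits.)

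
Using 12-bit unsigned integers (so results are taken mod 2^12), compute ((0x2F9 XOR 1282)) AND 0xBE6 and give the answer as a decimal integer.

994

0x2F9 = 001011111001
1282 = 010100000010
→ XOR → 011111111011 = 2043
0xBE6 = 101111100110
→ AND → 001111100010 = 994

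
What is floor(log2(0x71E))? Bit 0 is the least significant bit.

10

0x71E = 11100011110
The topmost 1 is at position 10 (since 2^10 = 1024 ≤ 1822 < 2048).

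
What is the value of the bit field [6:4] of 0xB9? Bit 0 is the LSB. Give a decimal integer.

3

v = 10111001
Shift right by 4: 1011
Mask low 3 bits: 011 = 3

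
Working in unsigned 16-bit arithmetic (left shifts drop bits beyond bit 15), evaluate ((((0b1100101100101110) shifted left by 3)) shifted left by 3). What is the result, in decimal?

0b1100101100101110 = 1100101100101110
→ shifted left by 3 (mod 2^16) → 0101100101110000 = 22896
→ shifted left by 3 (mod 2^16) → 1100101110000000 = 52096

52096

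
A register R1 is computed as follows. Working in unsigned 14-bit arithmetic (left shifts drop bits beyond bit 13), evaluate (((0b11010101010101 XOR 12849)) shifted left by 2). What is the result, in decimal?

7568

0b11010101010101 = 11010101010101
12849 = 11001000110001
→ XOR → 00011101100100 = 1892
→ shifted left by 2 (mod 2^14) → 01110110010000 = 7568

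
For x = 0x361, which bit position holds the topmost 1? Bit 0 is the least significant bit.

9

0x361 = 1101100001
The topmost 1 is at position 9 (since 2^9 = 512 ≤ 865 < 1024).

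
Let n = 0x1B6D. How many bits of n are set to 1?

9

0x1B6D = 1101101101101
Count the 1s: 1 + 1 + 1 + 1 + 1 + 1 + 1 + 1 + 1 = 9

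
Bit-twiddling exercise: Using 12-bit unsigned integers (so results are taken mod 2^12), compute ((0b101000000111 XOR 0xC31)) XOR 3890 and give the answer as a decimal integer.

2308

0b101000000111 = 101000000111
0xC31 = 110000110001
→ XOR → 011000110110 = 1590
3890 = 111100110010
→ XOR → 100100000100 = 2308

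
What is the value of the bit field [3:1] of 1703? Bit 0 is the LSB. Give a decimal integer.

3

v = 11010100111
Shift right by 1: 1101010011
Mask low 3 bits: 011 = 3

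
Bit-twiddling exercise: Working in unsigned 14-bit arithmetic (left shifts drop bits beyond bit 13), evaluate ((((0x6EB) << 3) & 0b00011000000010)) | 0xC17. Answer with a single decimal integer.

3607

0x6EB = 00011011101011
→ << 3 (mod 2^14) → 11011101011000 = 14168
0b00011000000010 = 00011000000010
→ & → 00011000000000 = 1536
0xC17 = 00110000010111
→ | → 00111000010111 = 3607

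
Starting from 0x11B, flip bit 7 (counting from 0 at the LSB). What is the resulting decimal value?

411

x = 00100011011
bit 7 is currently 0; toggle it via x ^ (1 << 7) = x ^ 128
→ 00110011011 = 411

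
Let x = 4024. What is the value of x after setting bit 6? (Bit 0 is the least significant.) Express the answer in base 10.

4088

x = 111110111000
bit 6 is currently 0; set it via x | (1 << 6) = x | 64
→ 111111111000 = 4088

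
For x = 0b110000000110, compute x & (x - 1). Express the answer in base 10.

3076

x = 110000000110 = 3078
x - 1 = 110000000101
AND   = 110000000100 = 3076
(x & (x - 1) clears the lowest set bit of x.)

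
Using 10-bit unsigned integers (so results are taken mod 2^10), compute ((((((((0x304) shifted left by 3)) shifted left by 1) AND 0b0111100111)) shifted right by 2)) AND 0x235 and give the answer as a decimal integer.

0x304 = 1100000100
→ shifted left by 3 (mod 2^10) → 0000100000 = 32
→ shifted left by 1 (mod 2^10) → 0001000000 = 64
0b0111100111 = 0111100111
→ AND → 0001000000 = 64
→ shifted right by 2 → 0000010000 = 16
0x235 = 1000110101
→ AND → 0000010000 = 16

16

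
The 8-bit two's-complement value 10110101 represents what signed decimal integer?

-75

pattern = 10110101 (MSB is 1 ⇒ negative)
Invert: 01001010, add 1 → 01001011 = 75, so the value is -75.
(Equivalently: 181 - 2^8 = 181 - 256 = -75.)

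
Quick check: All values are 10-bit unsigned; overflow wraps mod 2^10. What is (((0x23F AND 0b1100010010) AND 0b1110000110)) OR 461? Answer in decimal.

975

0x23F = 1000111111
0b1100010010 = 1100010010
→ AND → 1000010010 = 530
0b1110000110 = 1110000110
→ AND → 1000000010 = 514
461 = 0111001101
→ OR → 1111001111 = 975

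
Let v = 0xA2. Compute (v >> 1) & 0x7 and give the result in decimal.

v = 0010100010
Shift right by 1: 001010001
Mask low 3 bits: 001 = 1

1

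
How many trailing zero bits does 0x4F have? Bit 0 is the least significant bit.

0x4F = 1001111
Trailing zeros: 0, so the lowest set bit is bit 0 (value 1).

0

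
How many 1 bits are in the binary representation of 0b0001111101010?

n = 1111101010
Count the 1s: 1 + 1 + 1 + 1 + 1 + 1 + 1 = 7

7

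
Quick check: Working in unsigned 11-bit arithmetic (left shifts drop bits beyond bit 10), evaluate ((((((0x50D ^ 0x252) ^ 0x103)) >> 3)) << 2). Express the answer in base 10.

812

0x50D = 10100001101
0x252 = 01001010010
→ ^ → 11101011111 = 1887
0x103 = 00100000011
→ ^ → 11001011100 = 1628
→ >> 3 → 00011001011 = 203
→ << 2 (mod 2^11) → 01100101100 = 812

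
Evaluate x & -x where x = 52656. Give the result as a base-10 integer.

16

x = 1100110110110000 = 52656
-x (two's complement) = …0011001001010000
AND   = 0000000000010000 = 16
(x & -x isolates the lowest set bit of x.)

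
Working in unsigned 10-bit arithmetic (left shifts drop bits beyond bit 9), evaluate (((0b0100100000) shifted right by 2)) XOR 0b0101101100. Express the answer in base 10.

292

0b0100100000 = 0100100000
→ shifted right by 2 → 0001001000 = 72
0b0101101100 = 0101101100
→ XOR → 0100100100 = 292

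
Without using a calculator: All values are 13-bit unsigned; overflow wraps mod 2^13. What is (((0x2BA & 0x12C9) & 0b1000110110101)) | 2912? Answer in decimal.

0x2BA = 0001010111010
0x12C9 = 1001011001001
→ & → 0001010001000 = 648
0b1000110110101 = 1000110110101
→ & → 0000010000000 = 128
2912 = 0101101100000
→ | → 0101111100000 = 3040

3040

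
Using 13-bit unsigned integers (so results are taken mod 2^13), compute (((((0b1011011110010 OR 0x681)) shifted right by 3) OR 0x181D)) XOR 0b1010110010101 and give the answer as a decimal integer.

0b1011011110010 = 1011011110010
0x681 = 0011010000001
→ OR → 1011011110011 = 5875
→ shifted right by 3 → 0001011011110 = 734
0x181D = 1100000011101
→ OR → 1101011011111 = 6879
0b1010110010101 = 1010110010101
→ XOR → 0111101001010 = 3914

3914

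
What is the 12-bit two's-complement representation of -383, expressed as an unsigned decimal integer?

383 in 12 bits: 000101111111
Invert: 111010000000
Add 1:  111010000001 = 3713
(Check: 2^12 - 383 = 4096 - 383 = 3713.)

3713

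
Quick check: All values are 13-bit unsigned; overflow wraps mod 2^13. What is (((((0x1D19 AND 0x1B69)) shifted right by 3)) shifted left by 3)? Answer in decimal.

0x1D19 = 1110100011001
0x1B69 = 1101101101001
→ AND → 1100100001001 = 6409
→ shifted right by 3 → 0001100100001 = 801
→ shifted left by 3 (mod 2^13) → 1100100001000 = 6408

6408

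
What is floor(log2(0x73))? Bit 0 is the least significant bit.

6

0x73 = 1110011
The topmost 1 is at position 6 (since 2^6 = 64 ≤ 115 < 128).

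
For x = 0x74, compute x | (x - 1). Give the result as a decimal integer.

119

x = 1110100 = 116
x - 1 = 1110011
OR    = 1110111 = 119
(x | (x - 1) sets all bits below the lowest set bit.)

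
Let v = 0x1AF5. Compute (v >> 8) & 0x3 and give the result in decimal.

v = 1101011110101
Shift right by 8: 11010
Mask low 2 bits: 10 = 2

2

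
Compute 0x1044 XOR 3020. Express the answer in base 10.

0x1044 = 1000001000100
3020 = 0101111001100
XOR → 1101110001000 = 7048

7048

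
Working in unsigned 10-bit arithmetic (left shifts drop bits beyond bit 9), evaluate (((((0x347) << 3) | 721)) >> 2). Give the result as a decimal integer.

0x347 = 1101000111
→ << 3 (mod 2^10) → 1000111000 = 568
721 = 1011010001
→ | → 1011111001 = 761
→ >> 2 → 0010111110 = 190

190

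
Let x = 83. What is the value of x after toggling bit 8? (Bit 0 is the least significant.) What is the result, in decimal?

339

x = 000001010011
bit 8 is currently 0; toggle it via x ^ (1 << 8) = x ^ 256
→ 000101010011 = 339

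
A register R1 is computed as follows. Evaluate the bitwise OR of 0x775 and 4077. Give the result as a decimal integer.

4093

0x775 = 011101110101
4077 = 111111101101
 OR → 111111111101 = 4093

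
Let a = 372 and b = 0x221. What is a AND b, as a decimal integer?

372 = 0101110100
0x221 = 1000100001
AND → 0000100000 = 32

32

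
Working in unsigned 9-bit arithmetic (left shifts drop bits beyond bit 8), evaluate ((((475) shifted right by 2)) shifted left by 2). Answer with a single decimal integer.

475 = 111011011
→ shifted right by 2 → 001110110 = 118
→ shifted left by 2 (mod 2^9) → 111011000 = 472

472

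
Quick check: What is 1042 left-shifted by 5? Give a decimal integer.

33344

1042 = 0000010000010010
shift left by 5 → 1000001001000000 = 33344
(equivalently, 1042 × 2^5 = 1042 × 32)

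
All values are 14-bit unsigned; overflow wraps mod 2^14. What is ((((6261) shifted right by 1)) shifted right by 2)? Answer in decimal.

6261 = 01100001110101
→ shifted right by 1 → 00110000111010 = 3130
→ shifted right by 2 → 00001100001110 = 782

782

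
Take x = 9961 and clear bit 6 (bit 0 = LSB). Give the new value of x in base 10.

9897

x = 10011011101001
bit 6 is currently 1; clear it via x & ~(1 << 6) = x & ~64
→ 10011010101001 = 9897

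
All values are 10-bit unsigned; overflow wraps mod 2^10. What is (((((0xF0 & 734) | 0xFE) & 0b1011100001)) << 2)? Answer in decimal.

0xF0 = 0011110000
734 = 1011011110
→ & → 0011010000 = 208
0xFE = 0011111110
→ | → 0011111110 = 254
0b1011100001 = 1011100001
→ & → 0011100000 = 224
→ << 2 (mod 2^10) → 1110000000 = 896

896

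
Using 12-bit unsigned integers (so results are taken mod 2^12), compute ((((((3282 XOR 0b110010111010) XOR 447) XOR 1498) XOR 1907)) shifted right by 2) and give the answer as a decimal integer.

3282 = 110011010010
0b110010111010 = 110010111010
→ XOR → 000001101000 = 104
447 = 000110111111
→ XOR → 000111010111 = 471
1498 = 010111011010
→ XOR → 010000001101 = 1037
1907 = 011101110011
→ XOR → 001101111110 = 894
→ shifted right by 2 → 000011011111 = 223

223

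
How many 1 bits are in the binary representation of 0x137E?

9

0x137E = 1001101111110
Count the 1s: 1 + 1 + 1 + 1 + 1 + 1 + 1 + 1 + 1 = 9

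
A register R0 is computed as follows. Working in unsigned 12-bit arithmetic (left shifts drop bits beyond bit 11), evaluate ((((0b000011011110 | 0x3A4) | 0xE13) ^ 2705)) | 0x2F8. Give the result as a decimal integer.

2046

0b000011011110 = 000011011110
0x3A4 = 001110100100
→ | → 001111111110 = 1022
0xE13 = 111000010011
→ | → 111111111111 = 4095
2705 = 101010010001
→ ^ → 010101101110 = 1390
0x2F8 = 001011111000
→ | → 011111111110 = 2046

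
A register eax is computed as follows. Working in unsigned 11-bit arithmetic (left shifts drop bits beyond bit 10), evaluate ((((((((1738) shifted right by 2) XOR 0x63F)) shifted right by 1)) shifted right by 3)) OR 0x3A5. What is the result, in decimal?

1738 = 11011001010
→ shifted right by 2 → 00110110010 = 434
0x63F = 11000111111
→ XOR → 11110001101 = 1933
→ shifted right by 1 → 01111000110 = 966
→ shifted right by 3 → 00001111000 = 120
0x3A5 = 01110100101
→ OR → 01111111101 = 1021

1021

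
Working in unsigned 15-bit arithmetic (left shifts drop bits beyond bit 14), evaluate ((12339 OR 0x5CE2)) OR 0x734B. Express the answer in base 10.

12339 = 011000000110011
0x5CE2 = 101110011100010
→ OR → 111110011110011 = 31987
0x734B = 111001101001011
→ OR → 111111111111011 = 32763

32763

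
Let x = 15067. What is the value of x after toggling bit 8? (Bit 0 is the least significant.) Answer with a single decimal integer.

x = 11101011011011
bit 8 is currently 0; toggle it via x ^ (1 << 8) = x ^ 256
→ 11101111011011 = 15323

15323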